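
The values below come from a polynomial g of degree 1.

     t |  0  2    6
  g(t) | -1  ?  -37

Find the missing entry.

-13

The 2 known points determine the degree-1 polynomial uniquely.
Write g(t) = at + b. Substituting each data point gives a linear system:
  b = -1
  6a + b = -37
Solving the system yields a = -6, b = -1.
So g(t) = -6t - 1.
Then g(2) = -13.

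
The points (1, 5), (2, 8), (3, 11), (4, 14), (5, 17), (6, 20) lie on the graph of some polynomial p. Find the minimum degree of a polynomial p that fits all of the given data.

Forward differences of the values at n = 1, 2, 3, 4, 5, 6:
  p  : 5  8  11  14  17  20
  Δ  : 3  3  3  3  3
  Δ^2: 0  0  0  0
  Δ^3: 0  0  0
  Δ^4: 0  0
  Δ^5: 0
The first differences are constant (3) and nonzero, while all higher differences vanish, so the minimal degree is 1.

1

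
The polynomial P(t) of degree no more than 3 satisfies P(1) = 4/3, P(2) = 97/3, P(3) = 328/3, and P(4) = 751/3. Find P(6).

Forward differences of the values at t = 1, 2, 3, 4:
  P  : 4/3  97/3  328/3  751/3
  Δ  : 31  77  141
  Δ^2: 46  64
  Δ^3: 18
The third differences are constant, confirming degree 3.
Interpolating (Newton forward form) and evaluating at t = 6 gives P(6) = 2389/3.

2389/3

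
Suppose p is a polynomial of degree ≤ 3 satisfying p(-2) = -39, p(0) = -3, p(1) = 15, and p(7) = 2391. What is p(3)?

Using the Lagrange interpolation formula with nodes -2, 0, 1, 7:
  L_0(x) = x(x - 1)(x - 7) / -54
  L_1(x) = (x + 2)(x - 1)(x - 7) / 14
  L_2(x) = (x + 2)x(x - 7) / -18
  L_3(x) = (x + 2)x(x - 1) / 378
Then p(x) = -39·L_0(x) - 3·L_1(x) + 15·L_2(x) + 2391·L_3(x).
Expanding and collecting terms gives p(x) = 6x^3 + 6x^2 + 6x - 3.
Evaluating at x = 3: p(3) = 231.

231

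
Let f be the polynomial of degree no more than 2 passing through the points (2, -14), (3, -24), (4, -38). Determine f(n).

f(n) = -2n^2 - 6

Using the Lagrange interpolation formula with nodes 2, 3, 4:
  L_0(n) = (n - 3)(n - 4) / 2
  L_1(n) = (n - 2)(n - 4) / -1
  L_2(n) = (n - 2)(n - 3) / 2
Then f(n) = -14·L_0(n) - 24·L_1(n) - 38·L_2(n).
Expanding and collecting terms gives f(n) = -2n^2 - 6.
Check: f(2) = -14. ✓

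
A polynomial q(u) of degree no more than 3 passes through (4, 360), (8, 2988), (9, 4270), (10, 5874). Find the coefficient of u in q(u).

Write q(u) = au^3 + bu^2 + cu + d. Substituting each data point gives a linear system:
  64a + 16b + 4c + d = 360
  512a + 64b + 8c + d = 2988
  729a + 81b + 9c + d = 4270
  1000a + 100b + 10c + d = 5874
Solving the system yields a = 6, b = -1, c = -3, d = 4.
So q(u) = 6u³ - u² - 3u + 4.
The coefficient of u is -3.

-3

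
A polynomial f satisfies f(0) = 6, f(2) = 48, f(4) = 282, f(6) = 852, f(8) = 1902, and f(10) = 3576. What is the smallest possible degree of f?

Forward differences of the values at x = 0, 2, 4, 6, 8, 10:
  f  : 6  48  282  852  1902  3576
  Δ  : 42  234  570  1050  1674
  Δ^2: 192  336  480  624
  Δ^3: 144  144  144
  Δ^4: 0  0
  Δ^5: 0
The third differences are constant (144) and nonzero, while all higher differences vanish, so the minimal degree is 3.

3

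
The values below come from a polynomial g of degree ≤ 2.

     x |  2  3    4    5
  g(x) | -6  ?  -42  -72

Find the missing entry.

-20

The 3 known points determine the degree-2 polynomial uniquely.
Write g(x) = ax^2 + bx + c. Substituting each data point gives a linear system:
  4a + 2b + c = -6
  16a + 4b + c = -42
  25a + 5b + c = -72
Solving the system yields a = -4, b = 6, c = -2.
So g(x) = -4x^2 + 6x - 2.
Then g(3) = -20.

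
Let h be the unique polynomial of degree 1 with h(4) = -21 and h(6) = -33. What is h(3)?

Using the Lagrange interpolation formula with nodes 4, 6:
  L_0(u) = (u - 6) / -2
  L_1(u) = (u - 4) / 2
Then h(u) = -21·L_0(u) - 33·L_1(u).
Expanding and collecting terms gives h(u) = -6u + 3.
Evaluating at u = 3: h(3) = -15.

-15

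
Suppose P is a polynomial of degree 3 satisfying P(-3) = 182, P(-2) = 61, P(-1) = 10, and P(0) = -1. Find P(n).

Write P(n) = an^3 + bn^2 + cn + d. Substituting each data point gives a linear system:
  -27a + 9b - 3c + d = 182
  -8a + 4b - 2c + d = 61
  -a + b - c + d = 10
  d = -1
Solving the system yields a = -5, b = 5, c = -1, d = -1.
So P(n) = -5n^3 + 5n^2 - n - 1.
Check: P(0) = -1. ✓

P(n) = -5n^3 + 5n^2 - n - 1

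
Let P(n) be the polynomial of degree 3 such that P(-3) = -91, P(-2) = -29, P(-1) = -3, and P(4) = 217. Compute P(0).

Using the Lagrange interpolation formula with nodes -3, -2, -1, 4:
  L_0(n) = (n + 2)(n + 1)(n - 4) / -14
  L_1(n) = (n + 3)(n + 1)(n - 4) / 6
  L_2(n) = (n + 3)(n + 2)(n - 4) / -10
  L_3(n) = (n + 3)(n + 2)(n + 1) / 210
Then P(n) = -91·L_0(n) - 29·L_1(n) - 3·L_2(n) + 217·L_3(n).
Expanding and collecting terms gives P(n) = 3n^3 + 5n + 5.
Evaluating at n = 0: P(0) = 5.

5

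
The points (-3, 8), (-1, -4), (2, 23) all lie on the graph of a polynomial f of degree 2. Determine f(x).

f(x) = 3x^2 + 6x - 1

Write f(x) = ax^2 + bx + c. Substituting each data point gives a linear system:
  9a - 3b + c = 8
  a - b + c = -4
  4a + 2b + c = 23
Solving the system yields a = 3, b = 6, c = -1.
So f(x) = 3x^2 + 6x - 1.
Check: f(-3) = 8. ✓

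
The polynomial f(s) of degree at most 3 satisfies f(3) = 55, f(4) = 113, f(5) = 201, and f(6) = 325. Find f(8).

Forward differences of the values at s = 3, 4, 5, 6:
  f  : 55  113  201  325
  Δ  : 58  88  124
  Δ^2: 30  36
  Δ^3: 6
The third differences are constant, confirming degree 3.
Interpolating (Newton forward form) and evaluating at s = 8 gives f(8) = 705.

705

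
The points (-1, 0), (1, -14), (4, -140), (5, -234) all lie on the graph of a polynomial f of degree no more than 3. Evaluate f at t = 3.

-76

Write f(t) = at^3 + bt^2 + ct + d. Substituting each data point gives a linear system:
  -a + b - c + d = 0
  a + b + c + d = -14
  64a + 16b + 4c + d = -140
  125a + 25b + 5c + d = -234
Solving the system yields a = -1, b = -3, c = -6, d = -4.
So f(t) = -t^3 - 3t^2 - 6t - 4.
Then f(3) = -76.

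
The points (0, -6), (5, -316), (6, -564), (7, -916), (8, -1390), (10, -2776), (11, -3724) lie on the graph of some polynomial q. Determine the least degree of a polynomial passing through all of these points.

Divided differences on the nodes 0, 5, 6, 7, 8, 10, 11:
  order 0: -6  -316  -564  -916  -1390  -2776  -3724
  order 1: -62  -248  -352  -474  -693  -948
  order 2: -31  -52  -61  -73  -85
  order 3: -3  -3  -3  -3
  order 4: 0  0  0
  order 5: 0  0
  order 6: 0
The order-3 divided differences are all -3 (nonzero) and every higher order vanishes, so the data lies on a polynomial of degree exactly 3.

3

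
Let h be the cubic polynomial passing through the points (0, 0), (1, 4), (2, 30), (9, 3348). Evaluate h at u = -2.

Write h(u) = au^3 + bu^2 + cu + d. Substituting each data point gives a linear system:
  d = 0
  a + b + c + d = 4
  8a + 4b + 2c + d = 30
  729a + 81b + 9c + d = 3348
Solving the system yields a = 5, b = -4, c = 3, d = 0.
So h(u) = 5u^3 - 4u^2 + 3u.
Then h(-2) = -62.

-62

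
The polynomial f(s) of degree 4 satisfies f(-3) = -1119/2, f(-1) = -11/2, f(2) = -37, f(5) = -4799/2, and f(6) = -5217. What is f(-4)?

-1657

Using the Lagrange interpolation formula with nodes -3, -1, 2, 5, 6:
  L_0(s) = (s + 1)(s - 2)(s - 5)(s - 6) / 720
  L_1(s) = (s + 3)(s - 2)(s - 5)(s - 6) / -252
  L_2(s) = (s + 3)(s + 1)(s - 5)(s - 6) / 180
  L_3(s) = (s + 3)(s + 1)(s - 2)(s - 6) / -144
  L_4(s) = (s + 3)(s + 1)(s - 2)(s - 5) / 252
Then f(s) = -1119/2·L_0(s) - 11/2·L_1(s) - 37·L_2(s) - 4799/2·L_3(s) - 5217·L_4(s).
Expanding and collecting terms gives f(s) = -5s^4 + 6s^3 - (1/2)s^2 - 3s + 3.
Evaluating at s = -4: f(-4) = -1657.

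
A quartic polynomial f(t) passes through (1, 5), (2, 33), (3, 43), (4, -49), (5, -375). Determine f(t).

Write f(t) = at^4 + bt^3 + ct^2 + dt + e. Substituting each data point gives a linear system:
  a + b + c + d + e = 5
  16a + 8b + 4c + 2d + e = 33
  81a + 27b + 9c + 3d + e = 43
  256a + 64b + 16c + 4d + e = -49
  625a + 125b + 25c + 5d + e = -375
Solving the system yields a = -2, b = 6, c = 5, d = 1, e = -5.
So f(t) = -2t^4 + 6t^3 + 5t^2 + t - 5.
Check: f(1) = 5. ✓

f(t) = -2t^4 + 6t^3 + 5t^2 + t - 5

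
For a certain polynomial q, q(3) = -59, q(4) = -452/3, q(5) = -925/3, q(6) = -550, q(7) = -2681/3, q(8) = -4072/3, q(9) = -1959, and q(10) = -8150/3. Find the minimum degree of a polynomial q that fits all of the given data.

Forward differences of the values at u = 3, 4, 5, 6, 7, 8, 9, 10:
  q  : -59  -452/3  -925/3  -550  -2681/3  -4072/3  -1959  -8150/3
  Δ  : -275/3  -473/3  -725/3  -1031/3  -1391/3  -1805/3  -2273/3
  Δ^2: -66  -84  -102  -120  -138  -156
  Δ^3: -18  -18  -18  -18  -18
  Δ^4: 0  0  0  0
  Δ^5: 0  0  0
  Δ^6: 0  0
  Δ^7: 0
The third differences are constant (-18) and nonzero, while all higher differences vanish, so the minimal degree is 3.

3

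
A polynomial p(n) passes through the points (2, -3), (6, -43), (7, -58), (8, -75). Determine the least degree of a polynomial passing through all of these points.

Divided differences on the nodes 2, 6, 7, 8:
  order 0: -3  -43  -58  -75
  order 1: -10  -15  -17
  order 2: -1  -1
  order 3: 0
The order-2 divided differences are all -1 (nonzero) and every higher order vanishes, so the data lies on a polynomial of degree exactly 2.

2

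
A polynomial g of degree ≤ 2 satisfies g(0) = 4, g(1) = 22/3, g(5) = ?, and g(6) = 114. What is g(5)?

242/3

The 3 known points determine the degree-2 polynomial uniquely.
Write g(x) = ax^2 + bx + c. Substituting each data point gives a linear system:
  c = 4
  a + b + c = 22/3
  36a + 6b + c = 114
Solving the system yields a = 3, b = 1/3, c = 4.
So g(x) = 3x² + (1/3)x + 4.
Then g(5) = 242/3.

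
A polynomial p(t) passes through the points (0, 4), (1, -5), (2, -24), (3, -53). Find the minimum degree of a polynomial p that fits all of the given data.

2

Forward differences of the values at t = 0, 1, 2, 3:
  p  : 4  -5  -24  -53
  Δ  : -9  -19  -29
  Δ^2: -10  -10
  Δ^3: 0
The second differences are constant (-10) and nonzero, while all higher differences vanish, so the minimal degree is 2.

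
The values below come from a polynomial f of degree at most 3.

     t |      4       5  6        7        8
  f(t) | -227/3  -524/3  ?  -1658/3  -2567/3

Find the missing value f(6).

-989/3

On equispaced nodes a degree-3 polynomial has vanishing fourth forward difference, so
  f(4) - 4·f(5) + 6·f(6) - 4·f(7) + f(8) = 0.
Substituting the known values and solving for f(6):
  6·f(6) = -1978
  f(6) = -989/3.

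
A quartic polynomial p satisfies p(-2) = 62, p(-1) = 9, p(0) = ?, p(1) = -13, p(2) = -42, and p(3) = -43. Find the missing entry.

On equispaced nodes a degree-4 polynomial has vanishing fifth forward difference, so
  - p(-2) + 5·p(-1) - 10·p(0) + 10·p(1) - 5·p(2) + p(3) = 0.
Substituting the known values and solving for p(0):
  -10·p(0) = -20
  p(0) = 2.

2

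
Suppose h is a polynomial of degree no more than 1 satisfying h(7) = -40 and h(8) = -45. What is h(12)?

-65

Write h(n) = an + b. Substituting each data point gives a linear system:
  7a + b = -40
  8a + b = -45
Solving the system yields a = -5, b = -5.
So h(n) = -5n - 5.
Then h(12) = -65.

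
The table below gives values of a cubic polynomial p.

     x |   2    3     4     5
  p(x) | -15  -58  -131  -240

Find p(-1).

Using the Lagrange interpolation formula with nodes 2, 3, 4, 5:
  L_0(x) = (x - 3)(x - 4)(x - 5) / -6
  L_1(x) = (x - 2)(x - 4)(x - 5) / 2
  L_2(x) = (x - 2)(x - 3)(x - 5) / -2
  L_3(x) = (x - 2)(x - 3)(x - 4) / 6
Then p(x) = -15·L_0(x) - 58·L_1(x) - 131·L_2(x) - 240·L_3(x).
Expanding and collecting terms gives p(x) = -x^3 - 6x^2 + 6x + 5.
Evaluating at x = -1: p(-1) = -6.

-6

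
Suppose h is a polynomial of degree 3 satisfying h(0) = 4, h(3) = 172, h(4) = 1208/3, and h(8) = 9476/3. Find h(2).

Write h(n) = an^3 + bn^2 + cn + d. Substituting each data point gives a linear system:
  d = 4
  27a + 9b + 3c + d = 172
  64a + 16b + 4c + d = 1208/3
  512a + 64b + 8c + d = 9476/3
Solving the system yields a = 6, b = 5/3, c = -3, d = 4.
So h(n) = 6n^3 + (5/3)n^2 - 3n + 4.
Then h(2) = 158/3.

158/3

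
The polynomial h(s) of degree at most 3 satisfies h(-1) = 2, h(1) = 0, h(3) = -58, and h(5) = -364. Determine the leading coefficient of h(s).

-4

Write h(s) = as^3 + bs^2 + cs + d. Substituting each data point gives a linear system:
  -a + b - c + d = 2
  a + b + c + d = 0
  27a + 9b + 3c + d = -58
  125a + 25b + 5c + d = -364
Solving the system yields a = -4, b = 5, c = 3, d = -4.
So h(s) = -4s^3 + 5s^2 + 3s - 4.
The leading coefficient is -4.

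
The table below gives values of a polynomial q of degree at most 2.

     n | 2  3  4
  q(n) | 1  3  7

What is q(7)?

Forward differences of the values at n = 2, 3, 4:
  q  : 1  3  7
  Δ  : 2  4
  Δ^2: 2
The second differences are constant, confirming degree 2.
Interpolating (Newton forward form) and evaluating at n = 7 gives q(7) = 31.

31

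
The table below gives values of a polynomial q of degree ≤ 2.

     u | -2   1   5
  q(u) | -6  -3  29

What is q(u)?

q(u) = u^2 + 2u - 6

Write q(u) = au^2 + bu + c. Substituting each data point gives a linear system:
  4a - 2b + c = -6
  a + b + c = -3
  25a + 5b + c = 29
Solving the system yields a = 1, b = 2, c = -6.
So q(u) = u^2 + 2u - 6.
Check: q(1) = -3. ✓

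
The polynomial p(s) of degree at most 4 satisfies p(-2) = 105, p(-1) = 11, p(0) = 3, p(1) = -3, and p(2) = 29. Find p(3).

255

Using the Lagrange interpolation formula with nodes -2, -1, 0, 1, 2:
  L_0(s) = (s + 1)s(s - 1)(s - 2) / 24
  L_1(s) = (s + 2)s(s - 1)(s - 2) / -6
  L_2(s) = (s + 2)(s + 1)(s - 1)(s - 2) / 4
  L_3(s) = (s + 2)(s + 1)s(s - 2) / -6
  L_4(s) = (s + 2)(s + 1)s(s - 1) / 24
Then p(s) = 105·L_0(s) + 11·L_1(s) + 3·L_2(s) - 3·L_3(s) + 29·L_4(s).
Expanding and collecting terms gives p(s) = 5s⁴ - 4s³ - 4s² - 3s + 3.
Evaluating at s = 3: p(3) = 255.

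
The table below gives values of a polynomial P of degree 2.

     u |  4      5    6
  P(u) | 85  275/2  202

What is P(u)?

P(u) = 6u^2 - (3/2)u - 5

Write P(u) = au^2 + bu + c. Substituting each data point gives a linear system:
  16a + 4b + c = 85
  25a + 5b + c = 275/2
  36a + 6b + c = 202
Solving the system yields a = 6, b = -3/2, c = -5.
So P(u) = 6u^2 - (3/2)u - 5.
Check: P(5) = 275/2. ✓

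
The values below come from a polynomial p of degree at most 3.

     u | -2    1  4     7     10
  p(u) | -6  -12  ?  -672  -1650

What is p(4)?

-180

The 4 known points determine the degree-3 polynomial uniquely.
Write p(u) = au^3 + bu^2 + cu + d. Substituting each data point gives a linear system:
  -8a + 4b - 2c + d = -6
  a + b + c + d = -12
  343a + 49b + 7c + d = -672
  1000a + 100b + 10c + d = -1650
Solving the system yields a = -1, b = -6, c = -5, d = 0.
So p(u) = -u^3 - 6u^2 - 5u.
Then p(4) = -180.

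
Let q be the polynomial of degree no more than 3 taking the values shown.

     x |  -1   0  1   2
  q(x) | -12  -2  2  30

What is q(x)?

Write q(x) = ax^3 + bx^2 + cx + d. Substituting each data point gives a linear system:
  -a + b - c + d = -12
  d = -2
  a + b + c + d = 2
  8a + 4b + 2c + d = 30
Solving the system yields a = 5, b = -3, c = 2, d = -2.
So q(x) = 5x^3 - 3x^2 + 2x - 2.
Check: q(-1) = -12. ✓

q(x) = 5x^3 - 3x^2 + 2x - 2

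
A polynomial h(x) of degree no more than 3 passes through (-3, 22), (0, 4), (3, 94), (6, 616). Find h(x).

h(x) = 2x^3 + 6x^2 - 6x + 4

Using the Lagrange interpolation formula with nodes -3, 0, 3, 6:
  L_0(x) = x(x - 3)(x - 6) / -162
  L_1(x) = (x + 3)(x - 3)(x - 6) / 54
  L_2(x) = (x + 3)x(x - 6) / -54
  L_3(x) = (x + 3)x(x - 3) / 162
Then h(x) = 22·L_0(x) + 4·L_1(x) + 94·L_2(x) + 616·L_3(x).
Expanding and collecting terms gives h(x) = 2x^3 + 6x^2 - 6x + 4.
Check: h(-3) = 22. ✓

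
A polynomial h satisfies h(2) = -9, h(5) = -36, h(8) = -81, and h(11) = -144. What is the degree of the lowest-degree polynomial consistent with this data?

Forward differences of the values at t = 2, 5, 8, 11:
  h  : -9  -36  -81  -144
  Δ  : -27  -45  -63
  Δ^2: -18  -18
  Δ^3: 0
The second differences are constant (-18) and nonzero, while all higher differences vanish, so the minimal degree is 2.

2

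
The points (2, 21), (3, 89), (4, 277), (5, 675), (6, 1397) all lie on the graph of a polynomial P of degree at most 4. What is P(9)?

Using the Lagrange interpolation formula with nodes 2, 3, 4, 5, 6:
  L_0(s) = (s - 3)(s - 4)(s - 5)(s - 6) / 24
  L_1(s) = (s - 2)(s - 4)(s - 5)(s - 6) / -6
  L_2(s) = (s - 2)(s - 3)(s - 5)(s - 6) / 4
  L_3(s) = (s - 2)(s - 3)(s - 4)(s - 6) / -6
  L_4(s) = (s - 2)(s - 3)(s - 4)(s - 5) / 24
Then P(s) = 21·L_0(s) + 89·L_1(s) + 277·L_2(s) + 675·L_3(s) + 1397·L_4(s).
Expanding and collecting terms gives P(s) = s^4 + s^3 - 4s^2 + 4s + 5.
Evaluating at s = 9: P(9) = 7007.

7007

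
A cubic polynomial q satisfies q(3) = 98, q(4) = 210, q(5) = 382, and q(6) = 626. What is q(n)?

q(n) = 2n^3 + 6n^2 - 4n + 2

Using the Lagrange interpolation formula with nodes 3, 4, 5, 6:
  L_0(n) = (n - 4)(n - 5)(n - 6) / -6
  L_1(n) = (n - 3)(n - 5)(n - 6) / 2
  L_2(n) = (n - 3)(n - 4)(n - 6) / -2
  L_3(n) = (n - 3)(n - 4)(n - 5) / 6
Then q(n) = 98·L_0(n) + 210·L_1(n) + 382·L_2(n) + 626·L_3(n).
Expanding and collecting terms gives q(n) = 2n³ + 6n² - 4n + 2.
Check: q(6) = 626. ✓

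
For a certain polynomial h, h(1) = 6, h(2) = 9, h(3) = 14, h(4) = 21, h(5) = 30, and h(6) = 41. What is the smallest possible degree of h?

2

Forward differences of the values at t = 1, 2, 3, 4, 5, 6:
  h  : 6  9  14  21  30  41
  Δ  : 3  5  7  9  11
  Δ^2: 2  2  2  2
  Δ^3: 0  0  0
  Δ^4: 0  0
  Δ^5: 0
The second differences are constant (2) and nonzero, while all higher differences vanish, so the minimal degree is 2.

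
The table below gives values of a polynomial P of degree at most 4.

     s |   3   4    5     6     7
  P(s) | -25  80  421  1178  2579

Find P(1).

Forward differences of the values at s = 3, 4, 5, 6, 7:
  P  : -25  80  421  1178  2579
  Δ  : 105  341  757  1401
  Δ^2: 236  416  644
  Δ^3: 180  228
  Δ^4: 48
The fourth differences are constant, confirming degree 4.
Interpolating (Newton forward form) and evaluating at s = 1 gives P(1) = -7.

-7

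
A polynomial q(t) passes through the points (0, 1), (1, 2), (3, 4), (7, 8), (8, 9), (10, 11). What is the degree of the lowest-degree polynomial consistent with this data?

Divided differences on the nodes 0, 1, 3, 7, 8, 10:
  order 0: 1  2  4  8  9  11
  order 1: 1  1  1  1  1
  order 2: 0  0  0  0
  order 3: 0  0  0
  order 4: 0  0
  order 5: 0
The order-1 divided differences are all 1 (nonzero) and every higher order vanishes, so the data lies on a polynomial of degree exactly 1.

1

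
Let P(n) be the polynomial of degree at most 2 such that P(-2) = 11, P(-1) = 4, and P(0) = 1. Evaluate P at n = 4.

Using the Lagrange interpolation formula with nodes -2, -1, 0:
  L_0(n) = (n + 1)n / 2
  L_1(n) = (n + 2)n / -1
  L_2(n) = (n + 2)(n + 1) / 2
Then P(n) = 11·L_0(n) + 4·L_1(n) + 1·L_2(n).
Expanding and collecting terms gives P(n) = 2n² - n + 1.
Evaluating at n = 4: P(4) = 29.

29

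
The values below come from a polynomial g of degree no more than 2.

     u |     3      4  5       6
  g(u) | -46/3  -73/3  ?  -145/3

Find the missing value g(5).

-106/3

The 3 known points determine the degree-2 polynomial uniquely.
Write g(u) = au^2 + bu + c. Substituting each data point gives a linear system:
  9a + 3b + c = -46/3
  16a + 4b + c = -73/3
  36a + 6b + c = -145/3
Solving the system yields a = -1, b = -2, c = -1/3.
So g(u) = -u^2 - 2u - 1/3.
Then g(5) = -106/3.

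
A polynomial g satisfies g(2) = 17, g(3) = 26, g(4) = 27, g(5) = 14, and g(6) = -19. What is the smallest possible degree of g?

Forward differences of the values at u = 2, 3, 4, 5, 6:
  g  : 17  26  27  14  -19
  Δ  : 9  1  -13  -33
  Δ^2: -8  -14  -20
  Δ^3: -6  -6
  Δ^4: 0
The third differences are constant (-6) and nonzero, while all higher differences vanish, so the minimal degree is 3.

3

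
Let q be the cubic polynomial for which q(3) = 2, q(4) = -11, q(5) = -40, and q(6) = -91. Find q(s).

Using the Lagrange interpolation formula with nodes 3, 4, 5, 6:
  L_0(s) = (s - 4)(s - 5)(s - 6) / -6
  L_1(s) = (s - 3)(s - 5)(s - 6) / 2
  L_2(s) = (s - 3)(s - 4)(s - 6) / -2
  L_3(s) = (s - 3)(s - 4)(s - 5) / 6
Then q(s) = 2·L_0(s) - 11·L_1(s) - 40·L_2(s) - 91·L_3(s).
Expanding and collecting terms gives q(s) = -s^3 + 4s^2 - 4s + 5.
Check: q(3) = 2. ✓

q(s) = -s^3 + 4s^2 - 4s + 5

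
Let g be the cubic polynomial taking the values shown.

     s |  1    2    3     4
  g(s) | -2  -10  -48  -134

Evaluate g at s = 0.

-6

Forward differences of the values at s = 1, 2, 3, 4:
  g  : -2  -10  -48  -134
  Δ  : -8  -38  -86
  Δ^2: -30  -48
  Δ^3: -18
The third differences are constant, confirming degree 3.
Interpolating (Newton forward form) and evaluating at s = 0 gives g(0) = -6.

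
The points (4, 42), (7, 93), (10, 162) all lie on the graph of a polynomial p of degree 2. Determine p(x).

p(x) = x^2 + 6x + 2

Write p(x) = ax^2 + bx + c. Substituting each data point gives a linear system:
  16a + 4b + c = 42
  49a + 7b + c = 93
  100a + 10b + c = 162
Solving the system yields a = 1, b = 6, c = 2.
So p(x) = x^2 + 6x + 2.
Check: p(7) = 93. ✓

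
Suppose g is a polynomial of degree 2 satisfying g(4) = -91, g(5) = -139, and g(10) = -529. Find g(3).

Write g(t) = at^2 + bt + c. Substituting each data point gives a linear system:
  16a + 4b + c = -91
  25a + 5b + c = -139
  100a + 10b + c = -529
Solving the system yields a = -5, b = -3, c = 1.
So g(t) = -5t^2 - 3t + 1.
Then g(3) = -53.

-53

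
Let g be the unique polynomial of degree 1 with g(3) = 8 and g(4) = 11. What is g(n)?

Write g(n) = an + b. Substituting each data point gives a linear system:
  3a + b = 8
  4a + b = 11
Solving the system yields a = 3, b = -1.
So g(n) = 3n - 1.
Check: g(3) = 8. ✓

g(n) = 3n - 1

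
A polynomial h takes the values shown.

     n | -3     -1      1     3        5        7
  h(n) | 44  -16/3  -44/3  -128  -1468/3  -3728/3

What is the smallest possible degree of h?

Forward differences of the values at n = -3, -1, 1, 3, 5, 7:
  h  : 44  -16/3  -44/3  -128  -1468/3  -3728/3
  Δ  : -148/3  -28/3  -340/3  -1084/3  -2260/3
  Δ^2: 40  -104  -248  -392
  Δ^3: -144  -144  -144
  Δ^4: 0  0
  Δ^5: 0
The third differences are constant (-144) and nonzero, while all higher differences vanish, so the minimal degree is 3.

3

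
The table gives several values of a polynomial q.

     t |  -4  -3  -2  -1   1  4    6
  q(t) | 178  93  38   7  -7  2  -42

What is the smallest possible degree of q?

Divided differences on the nodes -4, -3, -2, -1, 1, 4, 6:
  order 0: 178  93  38  7  -7  2  -42
  order 1: -85  -55  -31  -7  3  -22
  order 2: 15  12  8  2  -5
  order 3: -1  -1  -1  -1
  order 4: 0  0  0
  order 5: 0  0
  order 6: 0
The order-3 divided differences are all -1 (nonzero) and every higher order vanishes, so the data lies on a polynomial of degree exactly 3.

3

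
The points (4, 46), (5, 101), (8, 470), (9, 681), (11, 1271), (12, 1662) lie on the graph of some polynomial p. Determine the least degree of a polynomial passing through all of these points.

Divided differences on the nodes 4, 5, 8, 9, 11, 12:
  order 0: 46  101  470  681  1271  1662
  order 1: 55  123  211  295  391
  order 2: 17  22  28  32
  order 3: 1  1  1
  order 4: 0  0
  order 5: 0
The order-3 divided differences are all 1 (nonzero) and every higher order vanishes, so the data lies on a polynomial of degree exactly 3.

3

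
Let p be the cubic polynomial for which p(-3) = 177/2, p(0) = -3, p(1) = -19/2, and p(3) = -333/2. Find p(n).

Write p(n) = an^3 + bn^2 + cn + d. Substituting each data point gives a linear system:
  -27a + 9b - 3c + d = 177/2
  d = -3
  a + b + c + d = -19/2
  27a + 9b + 3c + d = -333/2
Solving the system yields a = -5, b = -4, c = 5/2, d = -3.
So p(n) = -5n^3 - 4n^2 + (5/2)n - 3.
Check: p(1) = -19/2. ✓

p(n) = -5n^3 - 4n^2 + (5/2)n - 3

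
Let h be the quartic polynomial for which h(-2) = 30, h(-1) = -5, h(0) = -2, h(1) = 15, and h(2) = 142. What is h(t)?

Write h(t) = at^4 + bt^3 + ct^2 + dt + e. Substituting each data point gives a linear system:
  16a - 8b + 4c - 2d + e = 30
  a - b + c - d + e = -5
  e = -2
  a + b + c + d + e = 15
  16a + 8b + 4c + 2d + e = 142
Solving the system yields a = 5, b = 6, c = 2, d = 4, e = -2.
So h(t) = 5t^4 + 6t^3 + 2t^2 + 4t - 2.
Check: h(1) = 15. ✓

h(t) = 5t^4 + 6t^3 + 2t^2 + 4t - 2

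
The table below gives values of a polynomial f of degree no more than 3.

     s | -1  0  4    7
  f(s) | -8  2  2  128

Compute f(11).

772

Using the Lagrange interpolation formula with nodes -1, 0, 4, 7:
  L_0(s) = s(s - 4)(s - 7) / -40
  L_1(s) = (s + 1)(s - 4)(s - 7) / 28
  L_2(s) = (s + 1)s(s - 7) / -60
  L_3(s) = (s + 1)s(s - 4) / 168
Then f(s) = -8·L_0(s) + 2·L_1(s) + 2·L_2(s) + 128·L_3(s).
Expanding and collecting terms gives f(s) = s^3 - 5s^2 + 4s + 2.
Evaluating at s = 11: f(11) = 772.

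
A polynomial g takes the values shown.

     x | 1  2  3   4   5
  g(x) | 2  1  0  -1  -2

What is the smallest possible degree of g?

Forward differences of the values at x = 1, 2, 3, 4, 5:
  g  : 2  1  0  -1  -2
  Δ  : -1  -1  -1  -1
  Δ^2: 0  0  0
  Δ^3: 0  0
  Δ^4: 0
The first differences are constant (-1) and nonzero, while all higher differences vanish, so the minimal degree is 1.

1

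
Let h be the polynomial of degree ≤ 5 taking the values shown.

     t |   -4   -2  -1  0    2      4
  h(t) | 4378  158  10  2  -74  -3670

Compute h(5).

-11588

Write h(t) = at^5 + bt^4 + ct^3 + dt^2 + et + k. Substituting each data point gives a linear system:
  -1024a + 256b - 64c + 16d - 4e + k = 4378
  -32a + 16b - 8c + 4d - 2e + k = 158
  -a + b - c + d - e + k = 10
  k = 2
  32a + 16b + 8c + 4d + 2e + k = -74
  1024a + 256b + 64c + 16d + 4e + k = -3670
Solving the system yields a = -4, b = 1, c = 1, d = 6, e = 2, k = 2.
So h(t) = -4t^5 + t^4 + t^3 + 6t^2 + 2t + 2.
Then h(5) = -11588.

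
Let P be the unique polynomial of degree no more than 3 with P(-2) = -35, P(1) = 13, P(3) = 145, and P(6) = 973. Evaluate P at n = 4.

313

Using the Lagrange interpolation formula with nodes -2, 1, 3, 6:
  L_0(n) = (n - 1)(n - 3)(n - 6) / -120
  L_1(n) = (n + 2)(n - 3)(n - 6) / 30
  L_2(n) = (n + 2)(n - 1)(n - 6) / -30
  L_3(n) = (n + 2)(n - 1)(n - 3) / 120
Then P(n) = -35·L_0(n) + 13·L_1(n) + 145·L_2(n) + 973·L_3(n).
Expanding and collecting terms gives P(n) = 4n^3 + 2n^2 + 6n + 1.
Evaluating at n = 4: P(4) = 313.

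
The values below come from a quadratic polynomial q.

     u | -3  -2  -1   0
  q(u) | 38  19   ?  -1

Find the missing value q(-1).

6

On equispaced nodes a degree-2 polynomial has vanishing third forward difference, so
  - q(-3) + 3·q(-2) - 3·q(-1) + q(0) = 0.
Substituting the known values and solving for q(-1):
  -3·q(-1) = -18
  q(-1) = 6.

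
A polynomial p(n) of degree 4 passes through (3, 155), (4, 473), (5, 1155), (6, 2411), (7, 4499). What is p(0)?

5

Forward differences of the values at n = 3, 4, 5, 6, 7:
  p  : 155  473  1155  2411  4499
  Δ  : 318  682  1256  2088
  Δ^2: 364  574  832
  Δ^3: 210  258
  Δ^4: 48
The fourth differences are constant, confirming degree 4.
Interpolating (Newton forward form) and evaluating at n = 0 gives p(0) = 5.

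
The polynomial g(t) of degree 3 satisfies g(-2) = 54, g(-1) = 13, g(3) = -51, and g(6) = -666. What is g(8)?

-1706

Using the Lagrange interpolation formula with nodes -2, -1, 3, 6:
  L_0(t) = (t + 1)(t - 3)(t - 6) / -40
  L_1(t) = (t + 2)(t - 3)(t - 6) / 28
  L_2(t) = (t + 2)(t + 1)(t - 6) / -60
  L_3(t) = (t + 2)(t + 1)(t - 3) / 168
Then g(t) = 54·L_0(t) + 13·L_1(t) - 51·L_2(t) - 666·L_3(t).
Expanding and collecting terms gives g(t) = -4t³ + 5t² + 2t + 6.
Evaluating at t = 8: g(8) = -1706.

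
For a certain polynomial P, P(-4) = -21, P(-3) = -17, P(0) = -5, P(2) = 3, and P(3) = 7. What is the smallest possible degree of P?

1

Divided differences on the nodes -4, -3, 0, 2, 3:
  order 0: -21  -17  -5  3  7
  order 1: 4  4  4  4
  order 2: 0  0  0
  order 3: 0  0
  order 4: 0
The order-1 divided differences are all 4 (nonzero) and every higher order vanishes, so the data lies on a polynomial of degree exactly 1.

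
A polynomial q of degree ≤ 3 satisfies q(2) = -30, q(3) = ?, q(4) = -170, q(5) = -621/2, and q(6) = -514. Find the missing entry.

-161/2

On equispaced nodes a degree-3 polynomial has vanishing fourth forward difference, so
  q(2) - 4·q(3) + 6·q(4) - 4·q(5) + q(6) = 0.
Substituting the known values and solving for q(3):
  -4·q(3) = 322
  q(3) = -161/2.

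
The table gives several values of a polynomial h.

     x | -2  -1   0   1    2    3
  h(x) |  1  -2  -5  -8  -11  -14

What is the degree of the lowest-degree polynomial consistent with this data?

Forward differences of the values at x = -2, -1, 0, 1, 2, 3:
  h  : 1  -2  -5  -8  -11  -14
  Δ  : -3  -3  -3  -3  -3
  Δ^2: 0  0  0  0
  Δ^3: 0  0  0
  Δ^4: 0  0
  Δ^5: 0
The first differences are constant (-3) and nonzero, while all higher differences vanish, so the minimal degree is 1.

1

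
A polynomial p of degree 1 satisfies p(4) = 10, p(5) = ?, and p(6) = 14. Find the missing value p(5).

The 2 known points determine the degree-1 polynomial uniquely.
Write p(x) = ax + b. Substituting each data point gives a linear system:
  4a + b = 10
  6a + b = 14
Solving the system yields a = 2, b = 2.
So p(x) = 2x + 2.
Then p(5) = 12.

12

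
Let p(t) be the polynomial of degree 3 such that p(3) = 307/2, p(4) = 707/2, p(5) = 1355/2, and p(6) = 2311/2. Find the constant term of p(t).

Write p(t) = at^3 + bt^2 + ct + d. Substituting each data point gives a linear system:
  27a + 9b + 3c + d = 307/2
  64a + 16b + 4c + d = 707/2
  125a + 25b + 5c + d = 1355/2
  216a + 36b + 6c + d = 2311/2
Solving the system yields a = 5, b = 2, c = 1, d = -5/2.
So p(t) = 5t³ + 2t² + t - 5/2.
The constant term is -5/2.

-5/2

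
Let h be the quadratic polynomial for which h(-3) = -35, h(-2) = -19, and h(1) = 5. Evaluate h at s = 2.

Using the Lagrange interpolation formula with nodes -3, -2, 1:
  L_0(s) = (s + 2)(s - 1) / 4
  L_1(s) = (s + 3)(s - 1) / -3
  L_2(s) = (s + 3)(s + 2) / 12
Then h(s) = -35·L_0(s) - 19·L_1(s) + 5·L_2(s).
Expanding and collecting terms gives h(s) = -2s² + 6s + 1.
Evaluating at s = 2: h(2) = 5.

5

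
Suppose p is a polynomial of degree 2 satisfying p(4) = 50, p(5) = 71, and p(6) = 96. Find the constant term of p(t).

6

Write p(t) = at^2 + bt + c. Substituting each data point gives a linear system:
  16a + 4b + c = 50
  25a + 5b + c = 71
  36a + 6b + c = 96
Solving the system yields a = 2, b = 3, c = 6.
So p(t) = 2t^2 + 3t + 6.
The constant term is 6.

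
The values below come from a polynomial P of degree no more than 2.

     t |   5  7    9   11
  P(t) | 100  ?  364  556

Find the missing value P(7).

The 3 known points determine the degree-2 polynomial uniquely.
Write P(t) = at^2 + bt + c. Substituting each data point gives a linear system:
  25a + 5b + c = 100
  81a + 9b + c = 364
  121a + 11b + c = 556
Solving the system yields a = 5, b = -4, c = -5.
So P(t) = 5t^2 - 4t - 5.
Then P(7) = 212.

212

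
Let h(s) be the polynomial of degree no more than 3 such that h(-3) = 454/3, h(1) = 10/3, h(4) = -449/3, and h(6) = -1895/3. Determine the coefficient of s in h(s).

Write h(s) = as^3 + bs^2 + cs + d. Substituting each data point gives a linear system:
  -27a + 9b - 3c + d = 454/3
  a + b + c + d = 10/3
  64a + 16b + 4c + d = -449/3
  216a + 36b + 6c + d = -1895/3
Solving the system yields a = -4, b = 6, c = 3, d = -5/3.
So h(s) = -4s^3 + 6s^2 + 3s - 5/3.
The coefficient of s is 3.

3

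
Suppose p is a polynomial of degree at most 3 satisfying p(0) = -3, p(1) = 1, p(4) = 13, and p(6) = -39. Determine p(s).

p(s) = -s^3 + 5s^2 - 3

Using the Lagrange interpolation formula with nodes 0, 1, 4, 6:
  L_0(s) = (s - 1)(s - 4)(s - 6) / -24
  L_1(s) = s(s - 4)(s - 6) / 15
  L_2(s) = s(s - 1)(s - 6) / -24
  L_3(s) = s(s - 1)(s - 4) / 60
Then p(s) = -3·L_0(s) + 1·L_1(s) + 13·L_2(s) - 39·L_3(s).
Expanding and collecting terms gives p(s) = -s³ + 5s² - 3.
Check: p(4) = 13. ✓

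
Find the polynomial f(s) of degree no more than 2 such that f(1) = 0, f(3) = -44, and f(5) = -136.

Write f(s) = as^2 + bs + c. Substituting each data point gives a linear system:
  a + b + c = 0
  9a + 3b + c = -44
  25a + 5b + c = -136
Solving the system yields a = -6, b = 2, c = 4.
So f(s) = -6s² + 2s + 4.
Check: f(1) = 0. ✓

f(s) = -6s^2 + 2s + 4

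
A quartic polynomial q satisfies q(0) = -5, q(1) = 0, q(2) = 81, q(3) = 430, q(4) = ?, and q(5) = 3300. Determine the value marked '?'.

The 5 known points determine the degree-4 polynomial uniquely.
Write q(u) = au^4 + bu^3 + cu^2 + du + e. Substituting each data point gives a linear system:
  e = -5
  a + b + c + d + e = 0
  16a + 8b + 4c + 2d + e = 81
  81a + 27b + 9c + 3d + e = 430
  625a + 125b + 25c + 5d + e = 3300
Solving the system yields a = 5, b = 2, c = -3, d = 1, e = -5.
So q(u) = 5u⁴ + 2u³ - 3u² + u - 5.
Then q(4) = 1359.

1359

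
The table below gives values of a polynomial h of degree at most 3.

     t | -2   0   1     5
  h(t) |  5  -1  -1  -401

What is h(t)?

h(t) = -3t^3 - 2t^2 + 5t - 1

Write h(t) = at^3 + bt^2 + ct + d. Substituting each data point gives a linear system:
  -8a + 4b - 2c + d = 5
  d = -1
  a + b + c + d = -1
  125a + 25b + 5c + d = -401
Solving the system yields a = -3, b = -2, c = 5, d = -1.
So h(t) = -3t^3 - 2t^2 + 5t - 1.
Check: h(1) = -1. ✓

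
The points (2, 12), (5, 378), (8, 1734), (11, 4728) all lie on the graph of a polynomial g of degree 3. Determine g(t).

Write g(t) = at^3 + bt^2 + ct + d. Substituting each data point gives a linear system:
  8a + 4b + 2c + d = 12
  125a + 25b + 5c + d = 378
  512a + 64b + 8c + d = 1734
  1331a + 121b + 11c + d = 4728
Solving the system yields a = 4, b = -5, c = 1, d = -2.
So g(t) = 4t³ - 5t² + t - 2.
Check: g(8) = 1734. ✓

g(t) = 4t^3 - 5t^2 + t - 2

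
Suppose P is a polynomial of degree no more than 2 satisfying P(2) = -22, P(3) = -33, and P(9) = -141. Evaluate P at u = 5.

-61

Using the Lagrange interpolation formula with nodes 2, 3, 9:
  L_0(u) = (u - 3)(u - 9) / 7
  L_1(u) = (u - 2)(u - 9) / -6
  L_2(u) = (u - 2)(u - 3) / 42
Then P(u) = -22·L_0(u) - 33·L_1(u) - 141·L_2(u).
Expanding and collecting terms gives P(u) = -u^2 - 6u - 6.
Evaluating at u = 5: P(5) = -61.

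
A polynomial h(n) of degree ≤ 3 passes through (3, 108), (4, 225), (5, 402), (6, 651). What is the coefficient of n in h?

1

Write h(n) = an^3 + bn^2 + cn + d. Substituting each data point gives a linear system:
  27a + 9b + 3c + d = 108
  64a + 16b + 4c + d = 225
  125a + 25b + 5c + d = 402
  216a + 36b + 6c + d = 651
Solving the system yields a = 2, b = 6, c = 1, d = -3.
So h(n) = 2n³ + 6n² + n - 3.
The coefficient of n is 1.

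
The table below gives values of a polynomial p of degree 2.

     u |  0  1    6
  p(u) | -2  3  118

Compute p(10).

Using the Lagrange interpolation formula with nodes 0, 1, 6:
  L_0(u) = (u - 1)(u - 6) / 6
  L_1(u) = u(u - 6) / -5
  L_2(u) = u(u - 1) / 30
Then p(u) = -2·L_0(u) + 3·L_1(u) + 118·L_2(u).
Expanding and collecting terms gives p(u) = 3u² + 2u - 2.
Evaluating at u = 10: p(10) = 318.

318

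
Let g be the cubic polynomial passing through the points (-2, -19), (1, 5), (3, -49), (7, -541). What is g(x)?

g(x) = -x^3 - 5x^2 + 6x + 5

Using the Lagrange interpolation formula with nodes -2, 1, 3, 7:
  L_0(x) = (x - 1)(x - 3)(x - 7) / -135
  L_1(x) = (x + 2)(x - 3)(x - 7) / 36
  L_2(x) = (x + 2)(x - 1)(x - 7) / -40
  L_3(x) = (x + 2)(x - 1)(x - 3) / 216
Then g(x) = -19·L_0(x) + 5·L_1(x) - 49·L_2(x) - 541·L_3(x).
Expanding and collecting terms gives g(x) = -x^3 - 5x^2 + 6x + 5.
Check: g(-2) = -19. ✓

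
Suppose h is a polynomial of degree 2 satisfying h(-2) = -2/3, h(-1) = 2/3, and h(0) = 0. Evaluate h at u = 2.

-22/3

Using the Lagrange interpolation formula with nodes -2, -1, 0:
  L_0(u) = (u + 1)u / 2
  L_1(u) = (u + 2)u / -1
  L_2(u) = (u + 2)(u + 1) / 2
Then h(u) = -2/3·L_0(u) + 2/3·L_1(u) + 0·L_2(u).
Expanding and collecting terms gives h(u) = -u^2 - (5/3)u.
Evaluating at u = 2: h(2) = -22/3.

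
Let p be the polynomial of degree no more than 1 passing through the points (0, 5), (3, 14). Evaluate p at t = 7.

Write p(t) = at + b. Substituting each data point gives a linear system:
  b = 5
  3a + b = 14
Solving the system yields a = 3, b = 5.
So p(t) = 3t + 5.
Then p(7) = 26.

26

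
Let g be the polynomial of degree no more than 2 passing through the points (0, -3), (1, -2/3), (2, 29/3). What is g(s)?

g(s) = 4s^2 - (5/3)s - 3

Write g(s) = as^2 + bs + c. Substituting each data point gives a linear system:
  c = -3
  a + b + c = -2/3
  4a + 2b + c = 29/3
Solving the system yields a = 4, b = -5/3, c = -3.
So g(s) = 4s^2 - (5/3)s - 3.
Check: g(0) = -3. ✓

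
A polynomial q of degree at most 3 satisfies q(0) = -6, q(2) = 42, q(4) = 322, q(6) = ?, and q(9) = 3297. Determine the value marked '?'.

The 4 known points determine the degree-3 polynomial uniquely.
Write q(x) = ax^3 + bx^2 + cx + d. Substituting each data point gives a linear system:
  d = -6
  8a + 4b + 2c + d = 42
  64a + 16b + 4c + d = 322
  729a + 81b + 9c + d = 3297
Solving the system yields a = 4, b = 5, c = -2, d = -6.
So q(x) = 4x³ + 5x² - 2x - 6.
Then q(6) = 1026.

1026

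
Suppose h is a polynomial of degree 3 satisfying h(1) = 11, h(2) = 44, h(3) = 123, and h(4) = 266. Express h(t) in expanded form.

h(t) = 3t^3 + 5t^2 - 3t + 6

Write h(t) = at^3 + bt^2 + ct + d. Substituting each data point gives a linear system:
  a + b + c + d = 11
  8a + 4b + 2c + d = 44
  27a + 9b + 3c + d = 123
  64a + 16b + 4c + d = 266
Solving the system yields a = 3, b = 5, c = -3, d = 6.
So h(t) = 3t^3 + 5t^2 - 3t + 6.
Check: h(1) = 11. ✓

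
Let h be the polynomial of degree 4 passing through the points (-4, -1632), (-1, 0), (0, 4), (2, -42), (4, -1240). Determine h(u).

h(u) = -6u^4 + 3u^3 + 6u^2 + u + 4

Write h(u) = au^4 + bu^3 + cu^2 + du + e. Substituting each data point gives a linear system:
  256a - 64b + 16c - 4d + e = -1632
  a - b + c - d + e = 0
  e = 4
  16a + 8b + 4c + 2d + e = -42
  256a + 64b + 16c + 4d + e = -1240
Solving the system yields a = -6, b = 3, c = 6, d = 1, e = 4.
So h(u) = -6u^4 + 3u^3 + 6u^2 + u + 4.
Check: h(2) = -42. ✓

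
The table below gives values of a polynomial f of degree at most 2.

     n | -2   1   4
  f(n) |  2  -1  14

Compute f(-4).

Write f(n) = an^2 + bn + c. Substituting each data point gives a linear system:
  4a - 2b + c = 2
  a + b + c = -1
  16a + 4b + c = 14
Solving the system yields a = 1, b = 0, c = -2.
So f(n) = n² - 2.
Then f(-4) = 14.

14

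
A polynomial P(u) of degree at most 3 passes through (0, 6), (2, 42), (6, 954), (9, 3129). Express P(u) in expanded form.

Write P(u) = au^3 + bu^2 + cu + d. Substituting each data point gives a linear system:
  d = 6
  8a + 4b + 2c + d = 42
  216a + 36b + 6c + d = 954
  729a + 81b + 9c + d = 3129
Solving the system yields a = 4, b = 3, c = -4, d = 6.
So P(u) = 4u^3 + 3u^2 - 4u + 6.
Check: P(9) = 3129. ✓

P(u) = 4u^3 + 3u^2 - 4u + 6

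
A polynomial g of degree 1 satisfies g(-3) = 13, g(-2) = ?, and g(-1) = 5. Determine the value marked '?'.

9

The 2 known points determine the degree-1 polynomial uniquely.
Write g(n) = an + b. Substituting each data point gives a linear system:
  -3a + b = 13
  -a + b = 5
Solving the system yields a = -4, b = 1.
So g(n) = -4n + 1.
Then g(-2) = 9.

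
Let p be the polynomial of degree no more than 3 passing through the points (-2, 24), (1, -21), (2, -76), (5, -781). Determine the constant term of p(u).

Write p(u) = au^3 + bu^2 + cu + d. Substituting each data point gives a linear system:
  -8a + 4b - 2c + d = 24
  a + b + c + d = -21
  8a + 4b + 2c + d = -76
  125a + 25b + 5c + d = -781
Solving the system yields a = -5, b = -5, c = -5, d = -6.
So p(u) = -5u³ - 5u² - 5u - 6.
The constant term is -6.

-6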